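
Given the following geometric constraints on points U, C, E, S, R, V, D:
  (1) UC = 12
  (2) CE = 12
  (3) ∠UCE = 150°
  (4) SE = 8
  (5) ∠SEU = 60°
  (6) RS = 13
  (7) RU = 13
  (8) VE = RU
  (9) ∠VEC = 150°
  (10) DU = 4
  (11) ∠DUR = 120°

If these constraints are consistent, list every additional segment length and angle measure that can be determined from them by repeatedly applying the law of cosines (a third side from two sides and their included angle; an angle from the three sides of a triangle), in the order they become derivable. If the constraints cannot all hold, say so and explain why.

The constraints are consistent. Derivable facts, in order:
After 1 step:
- CV ≈ 24.15
- RD ≈ 15.39
- UE ≈ 23.18
After 2 steps:
- US ≈ 20.4
- ∠CEU = 15°
- ∠CUE = 15°
- ∠CVE = 14.39°
- ∠DRU = 13°
- ∠ECV = 15.61°
- ∠RDU = 47°
After 3 steps:
- ∠ESU = 100.14°
- ∠EUS = 19.86°
- ∠RSU = 38.33°
- ∠RUS = 38.33°
- ∠SRU = 103.33°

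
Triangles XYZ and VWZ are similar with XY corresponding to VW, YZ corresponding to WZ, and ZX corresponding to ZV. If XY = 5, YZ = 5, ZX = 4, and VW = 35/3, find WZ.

Similar triangles have proportional sides. Setting up the proportion:
VW / XY = WZ / YZ
35/3 / 5 = WZ / 5
WZ = 5 * 35/3 / 5 = 35/3.

35/3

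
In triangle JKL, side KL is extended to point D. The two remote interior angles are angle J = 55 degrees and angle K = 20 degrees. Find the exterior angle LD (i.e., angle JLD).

The interior angle at L is 180 - 55 - 20 = 105 degrees.
The exterior angle and interior angle at L are supplementary:
Exterior angle = 180 - 105 = 75 degrees.

75 degrees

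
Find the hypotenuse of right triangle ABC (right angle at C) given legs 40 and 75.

By the Pythagorean theorem: AB^2 = AC^2 + BC^2
AB^2 = 40^2 + 75^2 = 1600 + 5625 = 7225
AB = sqrt(7225) = 85

85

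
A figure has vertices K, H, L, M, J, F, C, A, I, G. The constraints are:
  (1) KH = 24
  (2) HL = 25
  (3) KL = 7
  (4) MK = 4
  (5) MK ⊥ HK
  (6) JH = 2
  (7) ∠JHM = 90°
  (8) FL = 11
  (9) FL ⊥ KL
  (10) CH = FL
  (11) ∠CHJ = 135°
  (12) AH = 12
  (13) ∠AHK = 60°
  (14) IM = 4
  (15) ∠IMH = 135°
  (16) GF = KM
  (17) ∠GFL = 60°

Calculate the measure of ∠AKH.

Step 1: By the law of cosines on triangle KHA: KA² = 24² + 12² − 2·24·12·cos(60°) = 432, so KA = 12·√3.
Step 2: By the inverse law of cosines on triangle AKH: cos(∠AKH) = ((12·√3)² + 24² − 12²) / (2·12·√3·24) = 864/997.66 = 0.866, so ∠AKH = 30°.

Therefore, the measure of angle ∠AKH = 30°.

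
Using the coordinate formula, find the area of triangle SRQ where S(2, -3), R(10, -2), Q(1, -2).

Using the Shoelace formula for a triangle:
Area = (1/2)|x0(y1 - y2) + x1(y2 - y0) + x2(y0 - y1)|
Area = (1/2)|2(-2 - -2) + 10(-2 - -3) + 1(-3 - -2)|
Area = (1/2)|0 + 10 + -1|
Area = (1/2)|9|
Area = (1/2)(9)
Area = 9/2

9/2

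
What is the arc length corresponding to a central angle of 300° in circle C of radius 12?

Arc length = 2πr × θ/360
= 2π × 12 × 5/6
= 20*pi

20*pi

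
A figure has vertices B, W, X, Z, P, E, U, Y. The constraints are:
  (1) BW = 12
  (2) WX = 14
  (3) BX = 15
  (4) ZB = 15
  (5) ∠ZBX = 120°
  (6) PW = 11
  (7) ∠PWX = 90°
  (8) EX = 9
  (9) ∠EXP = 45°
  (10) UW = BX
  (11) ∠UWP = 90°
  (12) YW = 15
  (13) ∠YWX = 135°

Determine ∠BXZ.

Step 1: By the law of cosines on triangle XBZ: XZ² = 15² + 15² − 2·15·15·cos(120°) = 675, so XZ = 15·√3.
Step 2: By the inverse law of cosines on triangle BXZ: cos(∠BXZ) = (15² + (15·√3)² − 15²) / (2·15·15·√3) = 675/779.42 = 0.866, so ∠BXZ = 30°.

Therefore, the measure of angle ∠BXZ = 30°.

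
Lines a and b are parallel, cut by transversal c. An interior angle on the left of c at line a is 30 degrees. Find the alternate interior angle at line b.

Alternate interior angles lie on opposite sides of the transversal, between the parallel lines.
By the alternate interior angle theorem, they are equal: 30 degrees.

30 degrees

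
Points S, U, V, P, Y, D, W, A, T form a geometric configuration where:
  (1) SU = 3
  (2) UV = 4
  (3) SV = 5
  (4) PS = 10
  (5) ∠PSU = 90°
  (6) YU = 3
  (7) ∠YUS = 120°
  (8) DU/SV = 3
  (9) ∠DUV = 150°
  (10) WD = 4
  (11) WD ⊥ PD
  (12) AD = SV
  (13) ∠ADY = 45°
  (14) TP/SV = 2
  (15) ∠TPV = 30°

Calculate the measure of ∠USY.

Step 1: By the law of cosines on triangle SUY: SY² = 3² + 3² − 2·3·3·cos(120°) = 27, so SY = 3·√3.
Step 2: By the inverse law of cosines on triangle USY: cos(∠USY) = (3² + (3·√3)² − 3²) / (2·3·3·√3) = 27/31.18 = 0.866, so ∠USY = 30°.

Therefore, the measure of angle ∠USY = 30°.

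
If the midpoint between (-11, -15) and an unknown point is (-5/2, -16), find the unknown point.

Using the midpoint formula: M = ((x1 + x2)/2, (y1 + y2)/2)
We know M = (-5/2, -16) and A = (-11, -15)
For x: -5/2 = (-11 + x2)/2, so x2 = 2*-5/2 - -11 = 6
For y: -16 = (-15 + y2)/2, so y2 = 2*-16 - -15 = -17
C = (6, -17)

(6, -17)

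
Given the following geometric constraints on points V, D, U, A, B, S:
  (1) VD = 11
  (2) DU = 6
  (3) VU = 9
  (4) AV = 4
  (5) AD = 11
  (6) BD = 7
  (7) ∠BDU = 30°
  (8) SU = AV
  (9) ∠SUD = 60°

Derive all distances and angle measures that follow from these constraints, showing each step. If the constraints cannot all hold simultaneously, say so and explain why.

The constraints are consistent.

From the given relations:
  SU = AV = 4

Step 1: From DU = 6, US = 4, and ∠DUS = 60°, by the law of cosines:
  DS² = DU² + US² - 2·DU·US·cos(60°) = 36 + 16 - 24 = 28
  DS = 2·√7

Step 2: From UD = 6, DB = 7, and ∠UDB = 30°, by the law of cosines:
  UB² = UD² + DB² - 2·UD·DB·cos(30°) = 36 + 49 - 72.75 = 12.25
  UB ≈ 3.5

Step 3: From VA = 4, VD = 11, AD = 11, by the inverse law of cosines:
  cos(∠AVD) = (VA² + VD² - AD²) / (2·VA·VD)
  ∠AVD = 79.52°

Step 4: From VD = 11, VU = 9, DU = 6, by the inverse law of cosines:
  cos(∠DVU) = (VD² + VU² - DU²) / (2·VD·VU)
  ∠DVU = 33.03°

Step 5: From DA = 11, DV = 11, AV = 4, by the inverse law of cosines:
  cos(∠ADV) = (DA² + DV² - AV²) / (2·DA·DV)
  ∠ADV = 20.95°

Step 6: From DU = 6, DV = 11, UV = 9, by the inverse law of cosines:
  cos(∠UDV) = (DU² + DV² - UV²) / (2·DU·DV)
  ∠UDV = 54.85°

Step 7: From UD = 6, UV = 9, DV = 11, by the inverse law of cosines:
  cos(∠DUV) = (UD² + UV² - DV²) / (2·UD·UV)
  ∠DUV = 92.12°

Step 8: From AD = 11, AV = 4, DV = 11, by the inverse law of cosines:
  cos(∠DAV) = (AD² + AV² - DV²) / (2·AD·AV)
  ∠DAV = 79.52°

Step 9: From DS = 2·√7, DU = 6, SU = 4, by the inverse law of cosines:
  cos(∠SDU) = (DS² + DU² - SU²) / (2·DS·DU)
  ∠SDU = 40.89°

Step 10: From UB = 3.5, UD = 6, BD = 7, by the inverse law of cosines:
  cos(∠BUD) = (UB² + UD² - BD²) / (2·UB·UD)
  ∠BUD = 91.02°

Step 11: From BD = 7, BU = 3.5, DU = 6, by the inverse law of cosines:
  cos(∠DBU) = (BD² + BU² - DU²) / (2·BD·BU)
  ∠DBU = 58.98°

Step 12: From SD = 2·√7, SU = 4, DU = 6, by the inverse law of cosines:
  cos(∠DSU) = (SD² + SU² - DU²) / (2·SD·SU)
  ∠DSU = 79.11°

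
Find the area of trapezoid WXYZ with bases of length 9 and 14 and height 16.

Area = (9 + 14) * 16 / 2 = 368 / 2 = 184

184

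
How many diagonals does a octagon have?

Each of the 8 vertices connects to 5 non-adjacent vertices via diagonals.
Total connections = 8 × 5 = 40, but each diagonal is counted twice.
Number of diagonals = 40 / 2 = 20.

20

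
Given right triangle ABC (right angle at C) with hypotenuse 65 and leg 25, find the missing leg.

Rearranging the Pythagorean theorem to solve for the unknown leg:
leg^2 = hypotenuse^2 - known_leg^2 = 4225 - 625 = 3600
leg = sqrt(3600) = 60.

60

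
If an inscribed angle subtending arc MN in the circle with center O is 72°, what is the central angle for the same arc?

The inscribed angle theorem states that a central angle is always twice any inscribed angle that subtends the same arc.
Since the inscribed angle is 72°, the central angle = 2 × 72° = 144°.

144°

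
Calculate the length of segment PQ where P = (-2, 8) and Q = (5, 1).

The horizontal distance is |5 - -2| = 7 and the vertical distance is |1 - 8| = 7.
By the Pythagorean theorem, d = sqrt(7^2 + 7^2) = sqrt(98) = 7*sqrt(2).

7*sqrt(2)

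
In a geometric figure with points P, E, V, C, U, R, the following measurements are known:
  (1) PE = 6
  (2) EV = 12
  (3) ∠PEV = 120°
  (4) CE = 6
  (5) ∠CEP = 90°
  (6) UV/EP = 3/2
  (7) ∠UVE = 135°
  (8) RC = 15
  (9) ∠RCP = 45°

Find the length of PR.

Step 1: By the law of cosines on triangle CEP: CP² = 6² + 6² − 2·6·6·cos(90°) = 72, so CP = 6·√2.
Step 2: By the law of cosines on triangle PCR: PR² = (6·√2)² + 15² − 2·6·√2·15·cos(45°) = 117, so PR = 3·√13.

Therefore, the length of PR = 3·√13.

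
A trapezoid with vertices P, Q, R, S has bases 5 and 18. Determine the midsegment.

The midsegment (median) of a trapezoid connects the midpoints of the non-parallel sides.
Its length is the average of the two bases: (5 + 18) / 2 = 23/2.

23/2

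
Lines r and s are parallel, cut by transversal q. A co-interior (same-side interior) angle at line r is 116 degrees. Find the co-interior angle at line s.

Co-interior (same-side interior) angles are between the parallel lines on the same side of the transversal.
Unlike corresponding or alternate interior angles, they are supplementary rather than equal.
So the angle = 180 - 116 = 64 degrees.

64 degrees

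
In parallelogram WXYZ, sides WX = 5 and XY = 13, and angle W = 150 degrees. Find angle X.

Opposite sides of a parallelogram are parallel, so consecutive angles form co-interior angles on a transversal.
Co-interior angles sum to 180°, giving angle X = 180 - 150 = 30 degrees.

30 degrees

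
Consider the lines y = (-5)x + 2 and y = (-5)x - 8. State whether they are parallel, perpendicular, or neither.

Slope of line 1: m1 = -5
Slope of line 2: m2 = -5
Two lines are parallel if and only if they have equal slopes (or both are vertical).
Here m1 = m2 = -5, confirming the lines are parallel.

Parallel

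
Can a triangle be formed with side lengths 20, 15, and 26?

Check all three triangle inequalities:
20 + 15 = 35 > 26 ✓
20 + 26 = 46 > 15 ✓
15 + 26 = 41 > 20 ✓
All conditions hold, so these sides form a valid triangle.

Yes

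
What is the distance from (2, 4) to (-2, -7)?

d = sqrt((-2 - 2)^2 + (-7 - 4)^2)
d = sqrt(-4^2 + -11^2)
d = sqrt(16 + 121)
d = sqrt(137)

sqrt(137)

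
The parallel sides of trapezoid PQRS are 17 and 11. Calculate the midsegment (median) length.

midsegment = (17 + 11) / 2 = 28 / 2 = 14

14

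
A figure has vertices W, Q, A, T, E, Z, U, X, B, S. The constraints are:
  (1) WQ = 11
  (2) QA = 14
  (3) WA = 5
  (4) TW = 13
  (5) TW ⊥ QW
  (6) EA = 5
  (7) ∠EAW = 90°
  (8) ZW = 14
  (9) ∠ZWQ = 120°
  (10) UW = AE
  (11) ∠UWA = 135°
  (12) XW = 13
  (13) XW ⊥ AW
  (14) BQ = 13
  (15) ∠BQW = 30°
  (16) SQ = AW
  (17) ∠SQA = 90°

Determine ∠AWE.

Step 1: By the law of cosines on triangle WAE: WE² = 5² + 5² − 2·5·5·cos(90°) = 50, so WE = 5·√2.
Step 2: By the inverse law of cosines on triangle AWE: cos(∠AWE) = (5² + (5·√2)² − 5²) / (2·5·5·√2) = 50/70.71 = 0.7071, so ∠AWE = 45°.

Therefore, the measure of angle ∠AWE = 45°.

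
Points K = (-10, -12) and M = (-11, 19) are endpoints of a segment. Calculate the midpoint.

M = ((x₁ + x₂)/2, (y₁ + y₂)/2)
= ((-10 + -11)/2, (-12 + 19)/2)
= (-21/2, 7/2) = (-21/2, 7/2)

(-21/2, 7/2)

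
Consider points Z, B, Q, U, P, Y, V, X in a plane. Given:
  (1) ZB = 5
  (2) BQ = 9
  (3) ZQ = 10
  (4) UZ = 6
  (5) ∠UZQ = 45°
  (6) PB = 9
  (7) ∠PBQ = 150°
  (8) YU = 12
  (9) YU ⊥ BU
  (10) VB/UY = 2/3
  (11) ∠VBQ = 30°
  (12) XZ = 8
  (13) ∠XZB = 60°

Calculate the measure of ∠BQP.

Step 1: By the law of cosines on triangle QBP: QP² = 9² + 9² − 2·9·9·cos(150°) = 302.3, so QP ≈ 17.39.
Step 2: By the inverse law of cosines on triangle BQP: cos(∠BQP) = (9² + 17.39² − 9²) / (2·9·17.39) = 302.3/312.96 = 0.9659, so ∠BQP = 15°.

Therefore, the measure of angle ∠BQP = 15°.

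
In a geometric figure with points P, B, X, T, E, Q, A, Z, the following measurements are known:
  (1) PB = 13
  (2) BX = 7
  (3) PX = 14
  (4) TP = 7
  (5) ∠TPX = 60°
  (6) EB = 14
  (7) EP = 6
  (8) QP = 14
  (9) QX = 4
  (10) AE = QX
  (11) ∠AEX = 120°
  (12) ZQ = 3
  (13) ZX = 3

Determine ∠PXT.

Step 1: By the law of cosines on triangle XPT: XT² = 14² + 7² − 2·14·7·cos(60°) = 147, so XT = 7·√3.
Step 2: By the inverse law of cosines on triangle PXT: cos(∠PXT) = (14² + (7·√3)² − 7²) / (2·14·7·√3) = 294/339.48 = 0.866, so ∠PXT = 30°.

Therefore, the measure of angle ∠PXT = 30°.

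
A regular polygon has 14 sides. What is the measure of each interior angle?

Each interior angle of a regular n-gon is (n - 2) * 180 / n.
For n = 14: (14 - 2) * 180 / 14 = 2160/14 = 1080/7 degrees.

1080/7 degrees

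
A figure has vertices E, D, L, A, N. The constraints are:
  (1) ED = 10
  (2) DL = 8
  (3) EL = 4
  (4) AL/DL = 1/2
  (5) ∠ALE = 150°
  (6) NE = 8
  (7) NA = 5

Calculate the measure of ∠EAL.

From the given relations: AL = 1/2·DL = 1/2·8 = 4.
Step 1: By the law of cosines on triangle ALE: AE² = 4² + 4² − 2·4·4·cos(150°) = 59.71, so AE ≈ 7.73.
Step 2: By the inverse law of cosines on triangle EAL: cos(∠EAL) = (7.73² + 4² − 4²) / (2·7.73·4) = 59.71/61.82 = 0.9659, so ∠EAL = 15°.

Therefore, the measure of angle ∠EAL = 15°.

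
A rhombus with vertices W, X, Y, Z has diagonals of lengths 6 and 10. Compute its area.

The diagonals of a rhombus divide it into four right triangles.
Each triangle has legs 6/ 2 = 3 and 10/2 = 5, so each has area (1/2)*3*5 = 15/2.
Four such triangles give total area = (d1 * d2) / 2 = 30.

30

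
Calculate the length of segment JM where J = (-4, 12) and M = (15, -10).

d = sqrt((19)^2 + (-22)^2) = sqrt(845) = 13*sqrt(5)

13*sqrt(5)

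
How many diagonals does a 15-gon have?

Each of the 15 vertices connects to 12 non-adjacent vertices via diagonals.
Total connections = 15 × 12 = 180, but each diagonal is counted twice.
Number of diagonals = 180 / 2 = 90.

90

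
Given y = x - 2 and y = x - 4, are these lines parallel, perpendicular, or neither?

Slope of line 1: m1 = 1
Slope of line 2: m2 = 1
Since m1 = m2 = 1, the lines are parallel.

Parallel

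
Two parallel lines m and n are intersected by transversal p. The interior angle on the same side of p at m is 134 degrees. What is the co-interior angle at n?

Co-interior angles sum to 180: 180 - 134 = 46 degrees.

46 degrees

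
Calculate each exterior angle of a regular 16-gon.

Each exterior angle of a regular n-gon is 360 / n.
For n = 16: 360 / 16 = 45/2 degrees.

45/2 degrees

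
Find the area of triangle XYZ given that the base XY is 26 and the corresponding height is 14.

A triangle's area is half the area of a rectangle with the same base and height.
Area = (1/2) * 26 * 14 = 182.

182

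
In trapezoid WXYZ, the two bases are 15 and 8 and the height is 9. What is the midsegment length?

The midsegment of a trapezoid = (base1 + base2) / 2
midsegment = (15 + 8) / 2
midsegment = 23 / 2
midsegment = 23/2

23/2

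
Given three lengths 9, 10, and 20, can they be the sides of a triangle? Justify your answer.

No.
The triangle inequality is violated: 9 + 10 = 19 ≤ 20.
These lengths cannot form a triangle.

No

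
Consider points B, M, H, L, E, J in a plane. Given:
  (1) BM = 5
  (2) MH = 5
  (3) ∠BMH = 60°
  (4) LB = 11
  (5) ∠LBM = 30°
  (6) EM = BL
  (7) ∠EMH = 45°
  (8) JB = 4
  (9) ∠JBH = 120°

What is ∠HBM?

Step 1: By the law of cosines on triangle BMH: BH² = 5² + 5² − 2·5·5·cos(60°) = 25, so BH = 5.
Step 2: By the inverse law of cosines on triangle HBM: cos(∠HBM) = (5² + 5² − 5²) / (2·5·5) = 25/50 = 0.5, so ∠HBM = 60°.

Therefore, the measure of angle ∠HBM = 60°.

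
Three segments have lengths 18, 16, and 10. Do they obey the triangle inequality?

For three segments to close into a triangle, no single side can be as long as the other two combined.
The longest side is 18, and 10 + 16 = 26 > 18.
A triangle can be formed.

Yes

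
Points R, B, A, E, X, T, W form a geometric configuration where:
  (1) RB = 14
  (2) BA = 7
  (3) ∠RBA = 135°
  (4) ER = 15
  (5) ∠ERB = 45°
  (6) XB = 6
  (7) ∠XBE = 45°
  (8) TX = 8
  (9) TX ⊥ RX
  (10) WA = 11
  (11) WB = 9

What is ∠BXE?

Step 1: By the law of cosines on triangle BRE: BE² = 14² + 15² − 2·14·15·cos(45°) = 124.02, so BE ≈ 11.14.
Step 2: By the law of cosines on triangle XBE: XE² = 6² + 11.14² − 2·6·11.14·cos(45°) = 65.52, so XE ≈ 8.09.
Step 3: By the inverse law of cosines on triangle BXE: cos(∠BXE) = (6² + 8.09² − 11.14²) / (2·6·8.09) = -22.49/97.13 = -0.2316, so ∠BXE = 103.39°.

Therefore, the measure of angle ∠BXE = 103.39°.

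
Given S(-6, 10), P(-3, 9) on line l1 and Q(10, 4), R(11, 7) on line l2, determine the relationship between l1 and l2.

Slope of line 1: m1 = (9 - 10)/(-3 - -6) = -1/3 = -1/3
Slope of line 2: m2 = (7 - 4)/(11 - 10) = 3/1 = 3
m1 * m2 = -1, so perpendicular.

Perpendicular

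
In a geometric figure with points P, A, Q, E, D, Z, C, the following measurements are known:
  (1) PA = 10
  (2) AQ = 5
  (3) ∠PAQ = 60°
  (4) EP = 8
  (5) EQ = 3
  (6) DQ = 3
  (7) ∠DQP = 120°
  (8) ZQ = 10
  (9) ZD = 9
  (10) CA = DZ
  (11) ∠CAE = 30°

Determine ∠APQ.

Step 1: By the law of cosines on triangle PAQ: PQ² = 10² + 5² − 2·10·5·cos(60°) = 75, so PQ = 5·√3.
Step 2: By the inverse law of cosines on triangle APQ: cos(∠APQ) = (10² + (5·√3)² − 5²) / (2·10·5·√3) = 150/173.21 = 0.866, so ∠APQ = 30°.

Therefore, the measure of angle ∠APQ = 30°.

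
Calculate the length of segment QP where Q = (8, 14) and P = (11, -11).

The horizontal distance is |11 - 8| = 3 and the vertical distance is |-11 - 14| = 25.
By the Pythagorean theorem, d = sqrt(3^2 + 25^2) = sqrt(634).

sqrt(634)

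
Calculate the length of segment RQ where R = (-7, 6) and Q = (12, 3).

d = sqrt((12 - -7)^2 + (3 - 6)^2)
d = sqrt(19^2 + -3^2)
d = sqrt(361 + 9)
d = sqrt(370)

sqrt(370)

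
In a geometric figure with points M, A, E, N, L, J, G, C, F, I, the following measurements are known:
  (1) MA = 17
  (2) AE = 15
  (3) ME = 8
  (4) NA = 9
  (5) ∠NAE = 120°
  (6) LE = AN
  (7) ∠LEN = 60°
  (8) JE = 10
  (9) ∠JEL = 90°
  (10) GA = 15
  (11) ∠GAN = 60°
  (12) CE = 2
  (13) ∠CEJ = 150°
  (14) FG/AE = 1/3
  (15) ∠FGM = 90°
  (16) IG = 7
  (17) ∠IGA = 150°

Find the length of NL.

From the given relations: LE = AN = 9.
Step 1: By the law of cosines on triangle EAN: EN² = 15² + 9² − 2·15·9·cos(120°) = 441, so EN = 21.
Step 2: By the law of cosines on triangle NEL: NL² = 21² + 9² − 2·21·9·cos(60°) = 333, so NL = 3·√37.

Therefore, the length of NL = 3·√37.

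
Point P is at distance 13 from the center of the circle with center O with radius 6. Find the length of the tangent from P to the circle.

The tangent, radius, and line from the external point to the center form a right triangle.
The right angle is where the tangent meets the radius.
By the Pythagorean theorem: tangent² + 6² = 13²
tangent² = 169 - 36 = 133
tangent = sqrt(133)

sqrt(133)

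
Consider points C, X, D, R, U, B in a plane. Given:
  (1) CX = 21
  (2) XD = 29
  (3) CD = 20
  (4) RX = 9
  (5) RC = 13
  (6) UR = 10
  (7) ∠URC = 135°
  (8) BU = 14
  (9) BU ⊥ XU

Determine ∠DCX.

Step 1: By the inverse law of cosines on triangle DCX: cos(∠DCX) = (20² + 21² − 29²) / (2·20·21) = 0/840 = 0, so ∠DCX = 90°.

Therefore, the measure of angle ∠DCX = 90°.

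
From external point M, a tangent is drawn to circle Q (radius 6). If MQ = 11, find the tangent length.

tangent = √(d² - r²) = √(11² - 6²) = √(121 - 36) = √85 = sqrt(85)

sqrt(85)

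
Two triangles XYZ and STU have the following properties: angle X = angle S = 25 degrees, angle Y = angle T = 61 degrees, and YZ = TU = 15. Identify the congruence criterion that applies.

The given information matches AAS: Two pairs of corresponding angles and a non-included side are equal (Angle-Angle-Side).

AAS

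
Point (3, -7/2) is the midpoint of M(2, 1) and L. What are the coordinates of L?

Using the midpoint formula: M = ((x1 + x2)/2, (y1 + y2)/2)
We know M = (3, -7/2) and M = (2, 1)
For x: 3 = (2 + x2)/2, so x2 = 2*3 - 2 = 4
For y: -7/2 = (1 + y2)/2, so y2 = 2*-7/2 - 1 = -8
L = (4, -8)

(4, -8)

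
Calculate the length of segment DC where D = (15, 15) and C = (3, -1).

The horizontal distance is |3 - 15| = 12 and the vertical distance is |-1 - 15| = 16.
By the Pythagorean theorem, d = sqrt(12^2 + 16^2) = sqrt(400) = 20.

20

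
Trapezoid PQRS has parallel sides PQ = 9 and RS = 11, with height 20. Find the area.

A trapezoid's area equals the midsegment times the height.
The midsegment is (9 + 11) / 2 = 10.
Area = 10 * 20 = 200.

200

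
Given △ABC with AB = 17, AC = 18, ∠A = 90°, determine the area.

Area = (1/2)(17)(18) sin(90°) = (1/2)(17)(18)(1) = 153

153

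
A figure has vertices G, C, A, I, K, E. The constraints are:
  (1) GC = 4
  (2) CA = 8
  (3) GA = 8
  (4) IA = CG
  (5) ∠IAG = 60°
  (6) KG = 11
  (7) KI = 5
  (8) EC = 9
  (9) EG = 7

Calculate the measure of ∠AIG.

From the given relations: IA = CG = 4.
Step 1: By the law of cosines on triangle IAG: IG² = 4² + 8² − 2·4·8·cos(60°) = 48, so IG = 4·√3.
Step 2: By the inverse law of cosines on triangle AIG: cos(∠AIG) = (4² + (4·√3)² − 8²) / (2·4·4·√3) = 0/55.43 = 0, so ∠AIG = 90°.

Therefore, the measure of angle ∠AIG = 90°.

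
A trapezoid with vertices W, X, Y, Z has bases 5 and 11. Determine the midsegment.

The midsegment of a trapezoid = (base1 + base2) / 2
midsegment = (5 + 11) / 2
midsegment = 16 / 2
midsegment = 8

8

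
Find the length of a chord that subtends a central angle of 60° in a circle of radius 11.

Drop a perpendicular from the center to the chord, bisecting both the chord and the central angle.
Each half-chord = r sin(θ/2) = 11 sin(30°).
The full chord = 2 × 11 × sin(30°) = 11.

11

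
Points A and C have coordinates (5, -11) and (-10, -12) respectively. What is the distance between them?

d = sqrt((-10 - 5)^2 + (-12 - -11)^2)
d = sqrt(-15^2 + -1^2)
d = sqrt(225 + 1)
d = sqrt(226)

sqrt(226)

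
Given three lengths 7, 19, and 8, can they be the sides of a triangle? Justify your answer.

Check the triangle inequality: 7 + 8 = 15 ≤ 19.
Since the sum of two sides does not exceed the third, no triangle can be formed.

No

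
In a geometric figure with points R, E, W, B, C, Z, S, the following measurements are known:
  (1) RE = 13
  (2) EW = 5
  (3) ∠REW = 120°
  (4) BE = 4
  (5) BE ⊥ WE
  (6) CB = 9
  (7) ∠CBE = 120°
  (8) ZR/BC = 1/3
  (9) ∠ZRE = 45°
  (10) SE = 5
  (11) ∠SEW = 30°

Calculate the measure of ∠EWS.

Step 1: By the law of cosines on triangle WES: WS² = 5² + 5² − 2·5·5·cos(30°) = 6.7, so WS ≈ 2.59.
Step 2: By the inverse law of cosines on triangle EWS: cos(∠EWS) = (5² + 2.59² − 5²) / (2·5·2.59) = 6.7/25.88 = 0.2588, so ∠EWS = 75°.

Therefore, the measure of angle ∠EWS = 75°.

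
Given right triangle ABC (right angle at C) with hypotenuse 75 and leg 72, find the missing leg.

By the Pythagorean theorem: BC^2 = AB^2 - AC^2
BC^2 = 75^2 - 72^2 = 5625 - 5184 = 441
BC = sqrt(441) = 21

21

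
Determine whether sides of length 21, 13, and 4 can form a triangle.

No.
The triangle inequality is violated: 13 + 4 = 17 ≤ 21.
These lengths cannot form a triangle.

No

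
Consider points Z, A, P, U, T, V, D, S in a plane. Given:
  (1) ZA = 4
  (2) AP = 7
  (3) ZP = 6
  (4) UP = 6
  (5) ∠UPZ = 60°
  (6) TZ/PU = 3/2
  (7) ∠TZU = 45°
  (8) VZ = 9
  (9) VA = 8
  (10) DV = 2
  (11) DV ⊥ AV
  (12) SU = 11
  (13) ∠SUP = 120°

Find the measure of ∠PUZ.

Step 1: By the law of cosines on triangle UPZ: UZ² = 6² + 6² − 2·6·6·cos(60°) = 36, so UZ = 6.
Step 2: By the inverse law of cosines on triangle PUZ: cos(∠PUZ) = (6² + 6² − 6²) / (2·6·6) = 36/72 = 0.5, so ∠PUZ = 60°.

Therefore, the measure of angle ∠PUZ = 60°.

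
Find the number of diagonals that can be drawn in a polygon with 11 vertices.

Total line segments between 11 vertices = C(11,2) = 55.
Subtract the 11 sides: 55 - 11 = 44 diagonals.

44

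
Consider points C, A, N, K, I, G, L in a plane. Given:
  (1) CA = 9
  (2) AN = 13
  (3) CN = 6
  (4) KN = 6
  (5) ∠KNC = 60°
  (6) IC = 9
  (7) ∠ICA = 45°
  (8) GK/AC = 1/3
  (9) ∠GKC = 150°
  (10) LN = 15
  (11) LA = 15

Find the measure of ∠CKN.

Step 1: By the law of cosines on triangle KNC: KC² = 6² + 6² − 2·6·6·cos(60°) = 36, so KC = 6.
Step 2: By the inverse law of cosines on triangle CKN: cos(∠CKN) = (6² + 6² − 6²) / (2·6·6) = 36/72 = 0.5, so ∠CKN = 60°.

Therefore, the measure of angle ∠CKN = 60°.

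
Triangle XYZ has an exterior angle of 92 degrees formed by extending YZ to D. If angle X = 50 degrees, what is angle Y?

By the exterior angle theorem: exterior angle = sum of remote interior angles.
92 = 50 + angle Y
angle Y = 92 - 50 = 42 degrees

42 degrees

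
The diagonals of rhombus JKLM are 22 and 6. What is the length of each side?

Half-diagonals are 11 and 3. side = sqrt(11^2 + 3^2) = sqrt(130)

sqrt(130)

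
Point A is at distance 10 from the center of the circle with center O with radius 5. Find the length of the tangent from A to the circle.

The tangent, radius, and line from the external point to the center form a right triangle.
The right angle is where the tangent meets the radius.
By the Pythagorean theorem: tangent² + 5² = 10²
tangent² = 100 - 25 = 75
tangent = 5*sqrt(3)

5*sqrt(3)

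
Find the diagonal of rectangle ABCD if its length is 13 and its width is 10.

A rectangle's diagonal splits it into two right triangles, with the diagonal as the hypotenuse.
By the Pythagorean theorem, d^2 = 13^2 + 10^2 = 269.
Therefore d = sqrt(269).

sqrt(269)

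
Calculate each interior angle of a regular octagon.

Each interior angle of a regular n-gon is (n - 2) * 180 / n.
For n = 8: (8 - 2) * 180 / 8 = 1080/8 = 135 degrees.

135 degrees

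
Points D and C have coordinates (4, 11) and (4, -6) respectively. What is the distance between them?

d = sqrt((0)^2 + (-17)^2) = sqrt(289) = 17

17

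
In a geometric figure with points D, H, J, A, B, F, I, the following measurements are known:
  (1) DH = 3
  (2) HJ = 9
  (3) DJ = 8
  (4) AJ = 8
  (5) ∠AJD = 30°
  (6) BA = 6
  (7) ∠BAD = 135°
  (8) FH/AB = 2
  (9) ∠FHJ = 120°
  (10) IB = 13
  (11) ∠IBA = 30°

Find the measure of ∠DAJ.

Step 1: By the law of cosines on triangle AJD: AD² = 8² + 8² − 2·8·8·cos(30°) = 17.15, so AD ≈ 4.14.
Step 2: By the inverse law of cosines on triangle DAJ: cos(∠DAJ) = (4.14² + 8² − 8²) / (2·4.14·8) = 17.15/66.26 = 0.2588, so ∠DAJ = 75°.

Therefore, the measure of angle ∠DAJ = 75°.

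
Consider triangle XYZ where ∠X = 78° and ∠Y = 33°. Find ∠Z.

By the triangle angle sum property, the three interior angles of any triangle add up to 180°.
We know angle X = 78° and angle Y = 33°, so their sum is 111°.
Therefore angle Z = 180° - 111° = 69°.

69 degrees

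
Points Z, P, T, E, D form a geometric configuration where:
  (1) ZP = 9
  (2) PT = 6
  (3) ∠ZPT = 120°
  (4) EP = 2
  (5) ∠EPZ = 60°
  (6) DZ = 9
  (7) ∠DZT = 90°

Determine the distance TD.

Step 1: By the law of cosines on triangle ZPT: ZT² = 9² + 6² − 2·9·6·cos(120°) = 171, so ZT = 3·√19.
Step 2: By the law of cosines on triangle TZD: TD² = (3·√19)² + 9² − 2·3·√19·9·cos(90°) = 252, so TD = 6·√7.

Therefore, the length of TD = 6·√7.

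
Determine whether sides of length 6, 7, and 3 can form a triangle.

For three segments to close into a triangle, no single side can be as long as the other two combined.
The longest side is 7, and 3 + 6 = 9 > 7.
A triangle can be formed.

Yes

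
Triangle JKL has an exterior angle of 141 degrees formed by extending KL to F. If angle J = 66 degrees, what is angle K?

By the exterior angle theorem: exterior angle = sum of remote interior angles.
141 = 66 + angle K
angle K = 141 - 66 = 75 degrees

75 degrees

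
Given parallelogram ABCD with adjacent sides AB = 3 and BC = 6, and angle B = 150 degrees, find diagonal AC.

Law of cosines: d^2 = 3^2 + 6^2 - 2(3)(6)cos(150°) = 18*sqrt(3) + 45, so d = 3*sqrt(2*sqrt(3) + 5).

3*sqrt(2*sqrt(3) + 5)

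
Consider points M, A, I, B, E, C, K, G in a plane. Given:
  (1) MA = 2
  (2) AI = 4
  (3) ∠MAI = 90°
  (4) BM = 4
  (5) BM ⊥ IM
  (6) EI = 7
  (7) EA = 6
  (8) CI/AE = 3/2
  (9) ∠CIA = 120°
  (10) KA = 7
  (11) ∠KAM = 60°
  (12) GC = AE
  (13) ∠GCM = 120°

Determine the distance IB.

Step 1: By the law of cosines on triangle IAM: IM² = 4² + 2² − 2·4·2·cos(90°) = 20, so IM = 2·√5.
Step 2: By the law of cosines on triangle IMB: IB² = (2·√5)² + 4² − 2·2·√5·4·cos(90°) = 36, so IB = 6.

Therefore, the length of IB = 6.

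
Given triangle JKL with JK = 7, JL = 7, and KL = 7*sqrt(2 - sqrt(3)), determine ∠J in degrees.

cos(J) = (7² + 7² - (7*sqrt(2 - sqrt(3)))²) / (2 × 7 × 7) = sqrt(3)/2, so J = arccos(sqrt(3)/2) = 30°.

30°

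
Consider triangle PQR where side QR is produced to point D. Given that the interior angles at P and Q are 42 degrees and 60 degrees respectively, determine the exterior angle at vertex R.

Exterior angle = 42 + 60 = 102 degrees (exterior angle theorem).

102 degrees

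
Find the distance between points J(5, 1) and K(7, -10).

d = sqrt((2)^2 + (-11)^2) = sqrt(125) = 5*sqrt(5)

5*sqrt(5)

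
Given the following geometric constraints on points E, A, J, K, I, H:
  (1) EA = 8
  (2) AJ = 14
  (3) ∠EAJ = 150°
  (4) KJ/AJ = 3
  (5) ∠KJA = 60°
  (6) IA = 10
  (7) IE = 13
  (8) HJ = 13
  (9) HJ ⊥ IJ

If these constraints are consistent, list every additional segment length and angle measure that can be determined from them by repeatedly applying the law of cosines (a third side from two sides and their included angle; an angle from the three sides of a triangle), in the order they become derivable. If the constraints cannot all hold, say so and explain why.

The constraints are consistent. Derivable facts, in order:
After 1 step:
- AK = 14·√7
- EJ ≈ 21.31
- ∠AEI = 50.25°
- ∠AIE = 37.96°
- ∠EAI = 91.79°
After 2 steps:
- ∠AEJ = 19.18°
- ∠AJE = 10.82°
- ∠AKJ = 19.11°
- ∠JAK = 100.89°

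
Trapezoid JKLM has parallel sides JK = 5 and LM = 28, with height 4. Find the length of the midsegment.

The midsegment of a trapezoid = (base1 + base2) / 2
midsegment = (5 + 28) / 2
midsegment = 33 / 2
midsegment = 33/2

33/2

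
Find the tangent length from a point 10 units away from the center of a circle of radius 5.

Let T be the point of tangency. Then QT ⊥ MT (radius ⊥ tangent).
In right triangle QTM: QM² = QT² + MT²
10² = 5² + MT²
MT² = 75, MT = 5*sqrt(3)

5*sqrt(3)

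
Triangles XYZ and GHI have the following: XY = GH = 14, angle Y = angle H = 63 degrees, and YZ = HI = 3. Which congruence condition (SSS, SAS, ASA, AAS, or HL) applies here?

Consider the given information: XY = GH = 14, angle Y = angle H = 63 degrees, and YZ = HI = 3
This is not SSS or ASA: SSS requires all three pairs of sides, but we don't have that. ASA requires two angles and the side between them.
The correct criterion is SAS. Two pairs of corresponding sides and the included angle are equal (Side-Angle-Side).

SAS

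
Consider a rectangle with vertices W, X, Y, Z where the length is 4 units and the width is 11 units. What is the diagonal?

d = sqrt(4^2 + 11^2) = sqrt(137)

sqrt(137)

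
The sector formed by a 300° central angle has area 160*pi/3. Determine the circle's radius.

r² = 360 × 160*pi/3 / (π × 300) = 64, so r = 8.

8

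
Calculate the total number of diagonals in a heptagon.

Each of the 7 vertices connects to 4 non-adjacent vertices via diagonals.
Total connections = 7 × 4 = 28, but each diagonal is counted twice.
Number of diagonals = 28 / 2 = 14.

14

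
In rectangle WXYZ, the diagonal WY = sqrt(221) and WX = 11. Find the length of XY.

The diagonal of a rectangle forms a right triangle with the two sides.
Rearranging the Pythagorean theorem: missing side = sqrt(d^2 - known^2).
= sqrt(221 - 121) = sqrt(100) = 10.

10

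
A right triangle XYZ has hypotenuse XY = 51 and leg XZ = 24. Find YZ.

YZ = sqrt(51^2 - 24^2) = sqrt(2025) = 45

45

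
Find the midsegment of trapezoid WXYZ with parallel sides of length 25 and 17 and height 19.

midsegment = (25 + 17) / 2 = 42 / 2 = 21

21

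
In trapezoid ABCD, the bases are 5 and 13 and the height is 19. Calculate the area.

Area of a trapezoid = (base1 + base2) * height / 2
Area = (5 + 13) * 19 / 2
Area = 18 * 19 / 2
Area = 342 / 2
Area = 171

171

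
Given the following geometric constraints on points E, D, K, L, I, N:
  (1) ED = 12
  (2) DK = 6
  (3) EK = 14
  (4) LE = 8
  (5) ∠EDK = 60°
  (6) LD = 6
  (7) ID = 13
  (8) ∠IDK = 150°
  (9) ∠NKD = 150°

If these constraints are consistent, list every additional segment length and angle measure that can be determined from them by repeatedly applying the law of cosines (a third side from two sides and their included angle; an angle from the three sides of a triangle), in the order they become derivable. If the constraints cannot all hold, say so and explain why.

These constraints are not satisfiable: (1), (2) and (3) fix all three sides of triangle EDK, so by the law of cosines cos(∠EDK) = (12² + 6² − 14²) / (2·12·6) = -0.1111, i.e. ∠EDK ≈ 96.38°, which contradicts (5) ∠EDK = 60°. No planar figure meets all of them, so nothing further can be derived.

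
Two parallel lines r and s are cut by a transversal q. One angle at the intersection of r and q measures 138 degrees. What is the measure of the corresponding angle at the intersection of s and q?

When a transversal crosses parallel lines, angles in the same position at each intersection are called corresponding angles.
These are always equal, so the answer is 138 degrees.

138 degrees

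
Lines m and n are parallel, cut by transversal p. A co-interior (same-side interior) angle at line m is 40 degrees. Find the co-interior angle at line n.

Co-interior angles sum to 180: 180 - 40 = 140 degrees.

140 degrees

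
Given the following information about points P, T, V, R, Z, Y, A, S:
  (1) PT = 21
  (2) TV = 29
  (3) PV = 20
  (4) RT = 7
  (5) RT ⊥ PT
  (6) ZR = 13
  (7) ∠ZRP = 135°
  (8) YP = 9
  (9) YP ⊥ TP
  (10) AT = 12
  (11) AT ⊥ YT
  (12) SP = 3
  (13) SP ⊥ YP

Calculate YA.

Step 1: By the law of cosines on triangle YPT: YT² = 9² + 21² − 2·9·21·cos(90°) = 522, so YT = 3·√58.
Step 2: By the law of cosines on triangle YTA: YA² = (3·√58)² + 12² − 2·3·√58·12·cos(90°) = 666, so YA = 3·√74.

Therefore, the length of YA = 3·√74.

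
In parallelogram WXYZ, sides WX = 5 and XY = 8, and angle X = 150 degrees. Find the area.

Area = a * b * sin(theta)
Area = 5 * 8 * sin(150 degrees)
Area = 40 * 1/2
Area = 20

20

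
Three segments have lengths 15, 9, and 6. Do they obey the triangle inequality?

Check the triangle inequality: 9 + 6 = 15 ≤ 15.
Since the sum of two sides does not exceed the third, no triangle can be formed.

No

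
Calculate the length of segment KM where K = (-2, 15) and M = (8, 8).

d = sqrt((10)^2 + (-7)^2) = sqrt(149)

sqrt(149)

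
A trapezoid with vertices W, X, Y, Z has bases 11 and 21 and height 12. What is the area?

Area of a trapezoid = (base1 + base2) * height / 2
Area = (11 + 21) * 12 / 2
Area = 32 * 12 / 2
Area = 384 / 2
Area = 192

192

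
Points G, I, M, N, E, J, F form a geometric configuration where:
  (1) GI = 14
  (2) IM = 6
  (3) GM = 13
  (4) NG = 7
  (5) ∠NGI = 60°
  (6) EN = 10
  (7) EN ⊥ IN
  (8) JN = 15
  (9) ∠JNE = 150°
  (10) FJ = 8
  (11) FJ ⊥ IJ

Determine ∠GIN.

Step 1: By the law of cosines on triangle IGN: IN² = 14² + 7² − 2·14·7·cos(60°) = 147, so IN = 7·√3.
Step 2: By the inverse law of cosines on triangle GIN: cos(∠GIN) = (14² + (7·√3)² − 7²) / (2·14·7·√3) = 294/339.48 = 0.866, so ∠GIN = 30°.

Therefore, the measure of angle ∠GIN = 30°.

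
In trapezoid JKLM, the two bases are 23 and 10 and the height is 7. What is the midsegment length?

The midsegment (median) of a trapezoid connects the midpoints of the non-parallel sides.
Its length is the average of the two bases: (23 + 10) / 2 = 33/2.

33/2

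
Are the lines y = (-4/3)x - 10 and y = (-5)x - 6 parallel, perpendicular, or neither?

Slope of line 1: m1 = -4/3
Slope of line 2: m2 = -5
For parallel lines we need equal slopes: -4/3 != -5.
For perpendicular lines we need m1*m2 = -1: (-4/3)(-5) = 20/3 != -1.
Since neither condition holds, the lines are neither parallel nor perpendicular.

Neither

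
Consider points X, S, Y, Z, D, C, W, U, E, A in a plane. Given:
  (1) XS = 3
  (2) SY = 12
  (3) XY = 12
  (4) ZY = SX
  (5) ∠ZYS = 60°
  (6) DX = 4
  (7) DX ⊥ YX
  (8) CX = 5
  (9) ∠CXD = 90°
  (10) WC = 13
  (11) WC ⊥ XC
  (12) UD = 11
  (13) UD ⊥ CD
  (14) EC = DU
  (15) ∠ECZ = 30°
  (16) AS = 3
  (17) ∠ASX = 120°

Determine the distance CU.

Step 1: By the law of cosines on triangle CXD: CD² = 5² + 4² − 2·5·4·cos(90°) = 41, so CD = √41.
Step 2: By the law of cosines on triangle CDU: CU² = √41² + 11² − 2·√41·11·cos(90°) = 162, so CU = 9·√2.

Therefore, the length of CU = 9·√2.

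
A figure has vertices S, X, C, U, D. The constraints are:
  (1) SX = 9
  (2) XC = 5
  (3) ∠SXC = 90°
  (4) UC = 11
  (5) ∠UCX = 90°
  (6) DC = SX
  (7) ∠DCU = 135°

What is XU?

Step 1: By the law of cosines on triangle XCU: XU² = 5² + 11² − 2·5·11·cos(90°) = 146, so XU = √146.

Therefore, the length of XU = √146.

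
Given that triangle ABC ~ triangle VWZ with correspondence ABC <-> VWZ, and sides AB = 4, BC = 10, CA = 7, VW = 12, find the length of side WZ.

Since the triangles are similar, the ratio of corresponding sides is constant.
Scale factor k = VW / AB = 12 / 4 = 3
WZ = k * BC = 3 * 10 = 30

30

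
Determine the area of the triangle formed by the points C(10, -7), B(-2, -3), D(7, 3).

The Shoelace formula computes the area from vertex coordinates by summing cross products.
For vertices (10,-7), (-2,-3), (7,3):
Signed sum = 10*-3 - -2*-7 + -2*3 - 7*-3 + 7*-7 - 10*3
= -44 + 15 + -79 = -108
Area = (1/2)|-108| = 54.

54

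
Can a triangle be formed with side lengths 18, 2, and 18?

Sort the sides: 2, 18, 18.
It suffices to check that the sum of the two smallest exceeds the largest:
2 + 18 = 20 > 18. ✓
Yes, a valid triangle can be formed.

Yes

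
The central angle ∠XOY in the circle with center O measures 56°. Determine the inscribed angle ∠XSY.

An inscribed angle intercepts an arc from a point on the circle, while the central angle intercepts the same arc from the center.
The inscribed angle is always half the central angle: 56° / 2 = 28°.

28°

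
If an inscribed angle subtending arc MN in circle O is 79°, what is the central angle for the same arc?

The inscribed angle theorem states that a central angle is always twice any inscribed angle that subtends the same arc.
Since the inscribed angle is 79°, the central angle = 2 × 79° = 158°.

158°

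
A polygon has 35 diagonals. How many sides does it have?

Using d = n(n - 3)/2, we solve 35 = n(n - 3)/2.
So n(n - 3) = 70.
Testing n = 10: 10 * 7 = 70 = 70. Correct.
The polygon has 10 sides.

10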